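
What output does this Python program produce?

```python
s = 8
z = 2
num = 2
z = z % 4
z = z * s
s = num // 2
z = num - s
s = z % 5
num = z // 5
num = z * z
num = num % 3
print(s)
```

1

z = 2%4 = 2
z = 2*8 = 16
s = 2//2 = 1
z = 2-1 = 1
s = 1%5 = 1
num = 1//5 = 0
num = 1*1 = 1
num = 1%3 = 1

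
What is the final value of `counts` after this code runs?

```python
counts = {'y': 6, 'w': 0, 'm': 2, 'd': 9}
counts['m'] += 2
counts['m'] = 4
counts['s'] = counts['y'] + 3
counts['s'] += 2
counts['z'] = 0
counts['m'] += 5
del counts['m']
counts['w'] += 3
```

{'y': 6, 'w': 3, 'd': 9, 's': 11, 'z': 0}

counts['m'] = 2+2 = 4 → {'y': 6, 'w': 0, 'm': 4, 'd': 9}
counts['m'] = 4 → {'y': 6, 'w': 0, 'm': 4, 'd': 9}
counts['s'] = counts['y']+3 = 9 → {'y': 6, 'w': 0, 'm': 4, 'd': 9, 's': 9}
counts['s'] = 9+2 = 11 → {'y': 6, 'w': 0, 'm': 4, 'd': 9, 's': 11}
counts['z'] = 0 → {'y': 6, 'w': 0, 'm': 4, 'd': 9, 's': 11, 'z': 0}
counts['m'] = 4+5 = 9 → {'y': 6, 'w': 0, 'm': 9, 'd': 9, 's': 11, 'z': 0}
del 'm' → {'y': 6, 'w': 0, 'd': 9, 's': 11, 'z': 0}
counts['w'] = 0+3 = 3 → {'y': 6, 'w': 3, 'd': 9, 's': 11, 'z': 0}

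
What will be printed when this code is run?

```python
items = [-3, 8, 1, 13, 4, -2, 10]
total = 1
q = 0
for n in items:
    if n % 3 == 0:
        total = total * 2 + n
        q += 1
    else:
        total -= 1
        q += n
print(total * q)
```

-245

n=-3: %3==0, total = 1*2+(-3) = -1; q=1
n=8: not %3==0, total = (-1)-1 = -2; q=9
n=1: not %3==0, total = (-2)-1 = -3; q=10
n=13: not %3==0, total = (-3)-1 = -4; q=23
n=4: not %3==0, total = (-4)-1 = -5; q=27
n=-2: not %3==0, total = (-5)-1 = -6; q=25
n=10: not %3==0, total = (-6)-1 = -7; q=35
total*q = (-7)*35 = -245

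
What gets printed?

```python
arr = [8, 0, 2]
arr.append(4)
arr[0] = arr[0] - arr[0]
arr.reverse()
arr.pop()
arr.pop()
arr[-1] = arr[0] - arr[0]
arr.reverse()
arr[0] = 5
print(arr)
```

[5, 4]

append 4 → [8, 0, 2, 4]
arr[0] = arr[0]-arr[0] = 8-8 = 0 → [0, 0, 2, 4]
reverse → [4, 2, 0, 0]
pop() removes 0 → [4, 2, 0]
pop() removes 0 → [4, 2]
arr[-1] = arr[0]-arr[0] = 4-4 = 0 → [4, 0]
reverse → [0, 4]
arr[0] = 5 → [5, 4]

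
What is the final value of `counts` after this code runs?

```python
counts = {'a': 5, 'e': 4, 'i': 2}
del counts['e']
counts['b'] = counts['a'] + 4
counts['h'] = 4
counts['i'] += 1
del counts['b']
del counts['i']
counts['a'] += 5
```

del 'e' → {'a': 5, 'i': 2}
counts['b'] = counts['a']+4 = 9 → {'a': 5, 'i': 2, 'b': 9}
counts['h'] = 4 → {'a': 5, 'i': 2, 'b': 9, 'h': 4}
counts['i'] = 2+1 = 3 → {'a': 5, 'i': 3, 'b': 9, 'h': 4}
del 'b' → {'a': 5, 'i': 3, 'h': 4}
del 'i' → {'a': 5, 'h': 4}
counts['a'] = 5+5 = 10 → {'a': 10, 'h': 4}

{'a': 10, 'h': 4}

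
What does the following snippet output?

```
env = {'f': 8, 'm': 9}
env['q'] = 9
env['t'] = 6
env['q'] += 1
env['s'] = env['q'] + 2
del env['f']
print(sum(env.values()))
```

env['q'] = 9 → {'f': 8, 'm': 9, 'q': 9}
env['t'] = 6 → {'f': 8, 'm': 9, 'q': 9, 't': 6}
env['q'] = 9+1 = 10 → {'f': 8, 'm': 9, 'q': 10, 't': 6}
env['s'] = env['q']+2 = 12 → {'f': 8, 'm': 9, 'q': 10, 't': 6, 's': 12}
del 'f' → {'m': 9, 'q': 10, 't': 6, 's': 12}
sum of values = 37

37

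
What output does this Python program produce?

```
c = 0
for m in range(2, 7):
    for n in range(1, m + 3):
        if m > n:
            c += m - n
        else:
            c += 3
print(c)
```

80

m=2,n=1: 2>1, c = 0+1 = 1
m=2,n=2: not 2>2, c = 1+3 = 4
m=2,n=3: not 2>3, c = 4+3 = 7
m=2,n=4: not 2>4, c = 7+3 = 10
m=3,n=1: 3>1, c = 10+2 = 12
m=3,n=2: 3>2, c = 12+1 = 13
m=3,n=3: not 3>3, c = 13+3 = 16
m=3,n=4: not 3>4, c = 16+3 = 19
m=3,n=5: not 3>5, c = 19+3 = 22
m=4,n=1: 4>1, c = 22+3 = 25
m=4,n=2: 4>2, c = 25+2 = 27
m=4,n=3: 4>3, c = 27+1 = 28
m=4,n=4: not 4>4, c = 28+3 = 31
m=4,n=5: not 4>5, c = 31+3 = 34
m=4,n=6: not 4>6, c = 34+3 = 37
m=5,n=1: 5>1, c = 37+4 = 41
m=5,n=2: 5>2, c = 41+3 = 44
m=5,n=3: 5>3, c = 44+2 = 46
m=5,n=4: 5>4, c = 46+1 = 47
m=5,n=5: not 5>5, c = 47+3 = 50
m=5,n=6: not 5>6, c = 50+3 = 53
m=5,n=7: not 5>7, c = 53+3 = 56
m=6,n=1: 6>1, c = 56+5 = 61
m=6,n=2: 6>2, c = 61+4 = 65
m=6,n=3: 6>3, c = 65+3 = 68
m=6,n=4: 6>4, c = 68+2 = 70
m=6,n=5: 6>5, c = 70+1 = 71
m=6,n=6: not 6>6, c = 71+3 = 74
m=6,n=7: not 6>7, c = 74+3 = 77
m=6,n=8: not 6>8, c = 77+3 = 80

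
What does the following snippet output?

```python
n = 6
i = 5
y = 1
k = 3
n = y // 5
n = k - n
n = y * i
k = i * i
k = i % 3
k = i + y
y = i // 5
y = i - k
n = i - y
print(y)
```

-1

n = 1//5 = 0
n = 3-0 = 3
n = 1*5 = 5
k = 5*5 = 25
k = 5%3 = 2
k = 5+1 = 6
y = 5//5 = 1
y = 5-6 = -1
n = 5-(-1) = 6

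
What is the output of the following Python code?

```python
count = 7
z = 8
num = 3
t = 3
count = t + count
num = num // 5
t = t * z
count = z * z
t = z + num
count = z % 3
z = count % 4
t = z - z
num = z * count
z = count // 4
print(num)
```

4

count = 3+7 = 10
num = 3//5 = 0
t = 3*8 = 24
count = 8*8 = 64
t = 8+0 = 8
count = 8%3 = 2
z = 2%4 = 2
t = 2-2 = 0
num = 2*2 = 4
z = 2//4 = 0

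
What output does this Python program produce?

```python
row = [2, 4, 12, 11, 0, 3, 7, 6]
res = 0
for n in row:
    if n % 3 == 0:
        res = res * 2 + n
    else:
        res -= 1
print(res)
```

n=2: not %3==0, res = 0-1 = -1
n=4: not %3==0, res = (-1)-1 = -2
n=12: %3==0, res = (-2)*2+12 = 8
n=11: not %3==0, res = 8-1 = 7
n=0: %3==0, res = 7*2+0 = 14
n=3: %3==0, res = 14*2+3 = 31
n=7: not %3==0, res = 31-1 = 30
n=6: %3==0, res = 30*2+6 = 66

66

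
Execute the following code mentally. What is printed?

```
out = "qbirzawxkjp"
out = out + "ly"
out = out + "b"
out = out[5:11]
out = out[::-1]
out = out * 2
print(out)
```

+ 'ly' → 'qbirzawxkjply'
+ 'b' → 'qbirzawxkjplyb'
slice [5:11] → 'awxkjp'
reverse → 'pjkxwa'
repeat ×2 → 'pjkxwapjkxwa'

pjkxwapjkxwa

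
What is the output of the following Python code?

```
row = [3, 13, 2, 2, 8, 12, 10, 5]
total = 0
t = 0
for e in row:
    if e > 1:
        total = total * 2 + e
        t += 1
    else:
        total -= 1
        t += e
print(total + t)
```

e=3: >1, total = 0*2+3 = 3; t=1
e=13: >1, total = 3*2+13 = 19; t=2
e=2: >1, total = 19*2+2 = 40; t=3
e=2: >1, total = 40*2+2 = 82; t=4
e=8: >1, total = 82*2+8 = 172; t=5
e=12: >1, total = 172*2+12 = 356; t=6
e=10: >1, total = 356*2+10 = 722; t=7
e=5: >1, total = 722*2+5 = 1449; t=8
total+t = 1449+8 = 1457

1457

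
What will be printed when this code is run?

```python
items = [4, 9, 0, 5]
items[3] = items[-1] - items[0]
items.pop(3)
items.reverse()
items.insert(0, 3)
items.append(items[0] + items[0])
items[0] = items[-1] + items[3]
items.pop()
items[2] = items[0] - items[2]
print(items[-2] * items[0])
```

10

items[3] = items[-1]-items[0] = 5-4 = 1 → [4, 9, 0, 1]
pop(3) removes 1 → [4, 9, 0]
reverse → [0, 9, 4]
insert 3 at 0 → [3, 0, 9, 4]
append items[0]+items[0] = 3+3 = 6 → [3, 0, 9, 4, 6]
items[0] = items[-1]+items[3] = 6+4 = 10 → [10, 0, 9, 4, 6]
pop() removes 6 → [10, 0, 9, 4]
items[2] = items[0]-items[2] = 10-9 = 1 → [10, 0, 1, 4]
items[-2]*items[0] = 1*10 = 10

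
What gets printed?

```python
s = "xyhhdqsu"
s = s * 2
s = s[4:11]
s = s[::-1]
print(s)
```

hyxusqd

repeat ×2 → 'xyhhdqsuxyhhdqsu'
slice [4:11] → 'dqsuxyh'
reverse → 'hyxusqd'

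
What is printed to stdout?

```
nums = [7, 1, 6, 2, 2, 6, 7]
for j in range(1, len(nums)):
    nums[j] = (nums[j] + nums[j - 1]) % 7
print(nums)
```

[7, 1, 0, 2, 4, 3, 3]

j=1: nums[1] = (1+7)%7 = 1 → [7, 1, 6, 2, 2, 6, 7]
j=2: nums[2] = (6+1)%7 = 0 → [7, 1, 0, 2, 2, 6, 7]
j=3: nums[3] = (2+0)%7 = 2 → [7, 1, 0, 2, 2, 6, 7]
j=4: nums[4] = (2+2)%7 = 4 → [7, 1, 0, 2, 4, 6, 7]
j=5: nums[5] = (6+4)%7 = 3 → [7, 1, 0, 2, 4, 3, 7]
j=6: nums[6] = (7+3)%7 = 3 → [7, 1, 0, 2, 4, 3, 3]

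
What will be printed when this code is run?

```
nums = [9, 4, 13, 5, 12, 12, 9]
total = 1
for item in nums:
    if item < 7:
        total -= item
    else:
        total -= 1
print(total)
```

-13

item=9: not <7, total = 1-1 = 0
item=4: <7, total = 0-4 = -4
item=13: not <7, total = (-4)-1 = -5
item=5: <7, total = (-5)-5 = -10
item=12: not <7, total = (-10)-1 = -11
item=12: not <7, total = (-11)-1 = -12
item=9: not <7, total = (-12)-1 = -13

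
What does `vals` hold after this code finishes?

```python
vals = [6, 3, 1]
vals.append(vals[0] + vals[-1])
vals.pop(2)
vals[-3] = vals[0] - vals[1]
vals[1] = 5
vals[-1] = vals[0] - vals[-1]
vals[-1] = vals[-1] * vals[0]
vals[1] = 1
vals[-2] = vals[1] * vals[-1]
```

append vals[0]+vals[-1] = 6+1 = 7 → [6, 3, 1, 7]
pop(2) removes 1 → [6, 3, 7]
vals[-3] = vals[0]-vals[1] = 6-3 = 3 → [3, 3, 7]
vals[1] = 5 → [3, 5, 7]
vals[-1] = vals[0]-vals[-1] = 3-7 = -4 → [3, 5, -4]
vals[-1] = vals[-1]*vals[0] = (-4)*3 = -12 → [3, 5, -12]
vals[1] = 1 → [3, 1, -12]
vals[-2] = vals[1]*vals[-1] = 1*(-12) = -12 → [3, -12, -12]

[3, -12, -12]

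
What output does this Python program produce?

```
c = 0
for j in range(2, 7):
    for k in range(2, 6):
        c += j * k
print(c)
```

280

j=2,k=2: c = 0+4 = 4
j=2,k=3: c = 4+6 = 10
j=2,k=4: c = 10+8 = 18
j=2,k=5: c = 18+10 = 28
j=3,k=2: c = 28+6 = 34
j=3,k=3: c = 34+9 = 43
j=3,k=4: c = 43+12 = 55
j=3,k=5: c = 55+15 = 70
j=4,k=2: c = 70+8 = 78
j=4,k=3: c = 78+12 = 90
j=4,k=4: c = 90+16 = 106
j=4,k=5: c = 106+20 = 126
j=5,k=2: c = 126+10 = 136
j=5,k=3: c = 136+15 = 151
j=5,k=4: c = 151+20 = 171
j=5,k=5: c = 171+25 = 196
j=6,k=2: c = 196+12 = 208
j=6,k=3: c = 208+18 = 226
j=6,k=4: c = 226+24 = 250
j=6,k=5: c = 250+30 = 280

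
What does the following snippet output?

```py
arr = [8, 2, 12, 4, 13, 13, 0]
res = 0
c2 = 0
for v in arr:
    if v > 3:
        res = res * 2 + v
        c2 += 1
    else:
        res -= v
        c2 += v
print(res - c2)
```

v=8: >3, res = 0*2+8 = 8; c2=1
v=2: not >3, res = 8-2 = 6; c2=3
v=12: >3, res = 6*2+12 = 24; c2=4
v=4: >3, res = 24*2+4 = 52; c2=5
v=13: >3, res = 52*2+13 = 117; c2=6
v=13: >3, res = 117*2+13 = 247; c2=7
v=0: not >3, res = 247-0 = 247; c2=7
res-c2 = 247-7 = 240

240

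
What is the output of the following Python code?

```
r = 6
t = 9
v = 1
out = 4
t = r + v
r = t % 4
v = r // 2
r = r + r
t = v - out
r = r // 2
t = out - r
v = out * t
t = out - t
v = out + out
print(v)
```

8

t = 6+1 = 7
r = 7%4 = 3
v = 3//2 = 1
r = 3+3 = 6
t = 1-4 = -3
r = 6//2 = 3
t = 4-3 = 1
v = 4*1 = 4
t = 4-1 = 3
v = 4+4 = 8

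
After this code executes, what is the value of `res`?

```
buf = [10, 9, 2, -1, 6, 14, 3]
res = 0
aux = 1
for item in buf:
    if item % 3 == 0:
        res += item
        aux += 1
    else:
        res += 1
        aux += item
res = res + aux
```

51

item=10: not %3==0, res = 0+1 = 1; aux=11
item=9: %3==0, res = 1+9 = 10; aux=12
item=2: not %3==0, res = 10+1 = 11; aux=14
item=-1: not %3==0, res = 11+1 = 12; aux=13
item=6: %3==0, res = 12+6 = 18; aux=14
item=14: not %3==0, res = 18+1 = 19; aux=28
item=3: %3==0, res = 19+3 = 22; aux=29
res+aux = 22+29 = 51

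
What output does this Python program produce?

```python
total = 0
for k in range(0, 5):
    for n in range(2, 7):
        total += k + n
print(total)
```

k=0,n=2: total = 0+2 = 2
k=0,n=3: total = 2+3 = 5
k=0,n=4: total = 5+4 = 9
k=0,n=5: total = 9+5 = 14
k=0,n=6: total = 14+6 = 20
k=1,n=2: total = 20+3 = 23
k=1,n=3: total = 23+4 = 27
k=1,n=4: total = 27+5 = 32
k=1,n=5: total = 32+6 = 38
k=1,n=6: total = 38+7 = 45
k=2,n=2: total = 45+4 = 49
k=2,n=3: total = 49+5 = 54
k=2,n=4: total = 54+6 = 60
k=2,n=5: total = 60+7 = 67
k=2,n=6: total = 67+8 = 75
k=3,n=2: total = 75+5 = 80
k=3,n=3: total = 80+6 = 86
k=3,n=4: total = 86+7 = 93
k=3,n=5: total = 93+8 = 101
k=3,n=6: total = 101+9 = 110
k=4,n=2: total = 110+6 = 116
k=4,n=3: total = 116+7 = 123
k=4,n=4: total = 123+8 = 131
k=4,n=5: total = 131+9 = 140
k=4,n=6: total = 140+10 = 150

150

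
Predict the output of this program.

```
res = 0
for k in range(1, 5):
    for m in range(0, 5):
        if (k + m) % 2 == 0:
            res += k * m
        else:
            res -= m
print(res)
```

32

k=1,m=0: odd sum, res = 0-0 = 0
k=1,m=1: even sum, res = 0+1 = 1
k=1,m=2: odd sum, res = 1-2 = -1
k=1,m=3: even sum, res = (-1)+3 = 2
k=1,m=4: odd sum, res = 2-4 = -2
k=2,m=0: even sum, res = (-2)+0 = -2
k=2,m=1: odd sum, res = (-2)-1 = -3
k=2,m=2: even sum, res = (-3)+4 = 1
k=2,m=3: odd sum, res = 1-3 = -2
k=2,m=4: even sum, res = (-2)+8 = 6
k=3,m=0: odd sum, res = 6-0 = 6
k=3,m=1: even sum, res = 6+3 = 9
k=3,m=2: odd sum, res = 9-2 = 7
k=3,m=3: even sum, res = 7+9 = 16
k=3,m=4: odd sum, res = 16-4 = 12
k=4,m=0: even sum, res = 12+0 = 12
k=4,m=1: odd sum, res = 12-1 = 11
k=4,m=2: even sum, res = 11+8 = 19
k=4,m=3: odd sum, res = 19-3 = 16
k=4,m=4: even sum, res = 16+16 = 32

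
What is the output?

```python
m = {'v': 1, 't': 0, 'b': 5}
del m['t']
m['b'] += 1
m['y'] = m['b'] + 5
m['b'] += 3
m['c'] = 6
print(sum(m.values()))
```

27

del 't' → {'v': 1, 'b': 5}
m['b'] = 5+1 = 6 → {'v': 1, 'b': 6}
m['y'] = m['b']+5 = 11 → {'v': 1, 'b': 6, 'y': 11}
m['b'] = 6+3 = 9 → {'v': 1, 'b': 9, 'y': 11}
m['c'] = 6 → {'v': 1, 'b': 9, 'y': 11, 'c': 6}
sum of values = 27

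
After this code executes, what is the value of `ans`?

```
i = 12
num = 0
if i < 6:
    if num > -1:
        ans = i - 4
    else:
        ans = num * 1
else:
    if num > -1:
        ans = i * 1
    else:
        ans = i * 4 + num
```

12

i=12, num=0
i < 6 is False; num > -1 is True
→ ans = i * 1 = 12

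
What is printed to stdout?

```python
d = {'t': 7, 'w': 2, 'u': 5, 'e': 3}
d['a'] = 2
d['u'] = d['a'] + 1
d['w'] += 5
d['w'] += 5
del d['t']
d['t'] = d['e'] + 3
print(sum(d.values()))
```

d['a'] = 2 → {'t': 7, 'w': 2, 'u': 5, 'e': 3, 'a': 2}
d['u'] = d['a']+1 = 3 → {'t': 7, 'w': 2, 'u': 3, 'e': 3, 'a': 2}
d['w'] = 2+5 = 7 → {'t': 7, 'w': 7, 'u': 3, 'e': 3, 'a': 2}
d['w'] = 7+5 = 12 → {'t': 7, 'w': 12, 'u': 3, 'e': 3, 'a': 2}
del 't' → {'w': 12, 'u': 3, 'e': 3, 'a': 2}
d['t'] = d['e']+3 = 6 → {'w': 12, 'u': 3, 'e': 3, 'a': 2, 't': 6}
sum of values = 26

26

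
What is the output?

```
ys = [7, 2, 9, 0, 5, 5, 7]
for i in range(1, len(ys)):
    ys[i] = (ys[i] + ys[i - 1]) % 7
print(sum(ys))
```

i=1: ys[1] = (2+7)%7 = 2 → [7, 2, 9, 0, 5, 5, 7]
i=2: ys[2] = (9+2)%7 = 4 → [7, 2, 4, 0, 5, 5, 7]
i=3: ys[3] = (0+4)%7 = 4 → [7, 2, 4, 4, 5, 5, 7]
i=4: ys[4] = (5+4)%7 = 2 → [7, 2, 4, 4, 2, 5, 7]
i=5: ys[5] = (5+2)%7 = 0 → [7, 2, 4, 4, 2, 0, 7]
i=6: ys[6] = (7+0)%7 = 0 → [7, 2, 4, 4, 2, 0, 0]
sum = 19

19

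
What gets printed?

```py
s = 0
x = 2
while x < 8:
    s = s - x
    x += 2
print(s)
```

x=2: s = 0-2 = -2
x=4: s = (-2)-4 = -6
x=6: s = (-6)-6 = -12

-12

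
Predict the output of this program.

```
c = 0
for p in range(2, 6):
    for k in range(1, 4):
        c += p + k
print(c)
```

p=2,k=1: c = 0+3 = 3
p=2,k=2: c = 3+4 = 7
p=2,k=3: c = 7+5 = 12
p=3,k=1: c = 12+4 = 16
p=3,k=2: c = 16+5 = 21
p=3,k=3: c = 21+6 = 27
p=4,k=1: c = 27+5 = 32
p=4,k=2: c = 32+6 = 38
p=4,k=3: c = 38+7 = 45
p=5,k=1: c = 45+6 = 51
p=5,k=2: c = 51+7 = 58
p=5,k=3: c = 58+8 = 66

66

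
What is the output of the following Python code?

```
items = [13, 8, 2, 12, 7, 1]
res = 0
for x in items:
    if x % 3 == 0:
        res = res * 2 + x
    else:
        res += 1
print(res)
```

x=13: not %3==0, res = 0+1 = 1
x=8: not %3==0, res = 1+1 = 2
x=2: not %3==0, res = 2+1 = 3
x=12: %3==0, res = 3*2+12 = 18
x=7: not %3==0, res = 18+1 = 19
x=1: not %3==0, res = 19+1 = 20

20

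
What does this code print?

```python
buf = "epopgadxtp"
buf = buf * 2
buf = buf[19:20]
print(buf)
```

p

repeat ×2 → 'epopgadxtpepopgadxtp'
slice [19:20] → 'p'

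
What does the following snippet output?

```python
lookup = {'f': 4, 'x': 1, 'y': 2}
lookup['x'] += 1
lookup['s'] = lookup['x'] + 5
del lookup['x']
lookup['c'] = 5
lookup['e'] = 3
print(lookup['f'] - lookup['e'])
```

lookup['x'] = 1+1 = 2 → {'f': 4, 'x': 2, 'y': 2}
lookup['s'] = lookup['x']+5 = 7 → {'f': 4, 'x': 2, 'y': 2, 's': 7}
del 'x' → {'f': 4, 'y': 2, 's': 7}
lookup['c'] = 5 → {'f': 4, 'y': 2, 's': 7, 'c': 5}
lookup['e'] = 3 → {'f': 4, 'y': 2, 's': 7, 'c': 5, 'e': 3}
lookup['f']-lookup['e'] = 4-3 = 1

1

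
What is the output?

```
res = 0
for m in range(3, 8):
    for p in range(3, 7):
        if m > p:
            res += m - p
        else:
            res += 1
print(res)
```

m=3,p=3: not 3>3, res = 0+1 = 1
m=3,p=4: not 3>4, res = 1+1 = 2
m=3,p=5: not 3>5, res = 2+1 = 3
m=3,p=6: not 3>6, res = 3+1 = 4
m=4,p=3: 4>3, res = 4+1 = 5
m=4,p=4: not 4>4, res = 5+1 = 6
m=4,p=5: not 4>5, res = 6+1 = 7
m=4,p=6: not 4>6, res = 7+1 = 8
m=5,p=3: 5>3, res = 8+2 = 10
m=5,p=4: 5>4, res = 10+1 = 11
m=5,p=5: not 5>5, res = 11+1 = 12
m=5,p=6: not 5>6, res = 12+1 = 13
m=6,p=3: 6>3, res = 13+3 = 16
m=6,p=4: 6>4, res = 16+2 = 18
m=6,p=5: 6>5, res = 18+1 = 19
m=6,p=6: not 6>6, res = 19+1 = 20
m=7,p=3: 7>3, res = 20+4 = 24
m=7,p=4: 7>4, res = 24+3 = 27
m=7,p=5: 7>5, res = 27+2 = 29
m=7,p=6: 7>6, res = 29+1 = 30

30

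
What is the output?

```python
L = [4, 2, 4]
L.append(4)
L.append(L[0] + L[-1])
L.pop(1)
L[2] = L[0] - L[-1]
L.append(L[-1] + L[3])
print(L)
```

[4, 4, -4, 8, 16]

append 4 → [4, 2, 4, 4]
append L[0]+L[-1] = 4+4 = 8 → [4, 2, 4, 4, 8]
pop(1) removes 2 → [4, 4, 4, 8]
L[2] = L[0]-L[-1] = 4-8 = -4 → [4, 4, -4, 8]
append L[-1]+L[3] = 8+8 = 16 → [4, 4, -4, 8, 16]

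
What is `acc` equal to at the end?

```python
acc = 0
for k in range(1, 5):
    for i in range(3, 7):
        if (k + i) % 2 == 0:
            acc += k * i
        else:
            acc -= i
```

56

k=1,i=3: even sum, acc = 0+3 = 3
k=1,i=4: odd sum, acc = 3-4 = -1
k=1,i=5: even sum, acc = (-1)+5 = 4
k=1,i=6: odd sum, acc = 4-6 = -2
k=2,i=3: odd sum, acc = (-2)-3 = -5
k=2,i=4: even sum, acc = (-5)+8 = 3
k=2,i=5: odd sum, acc = 3-5 = -2
k=2,i=6: even sum, acc = (-2)+12 = 10
k=3,i=3: even sum, acc = 10+9 = 19
k=3,i=4: odd sum, acc = 19-4 = 15
k=3,i=5: even sum, acc = 15+15 = 30
k=3,i=6: odd sum, acc = 30-6 = 24
k=4,i=3: odd sum, acc = 24-3 = 21
k=4,i=4: even sum, acc = 21+16 = 37
k=4,i=5: odd sum, acc = 37-5 = 32
k=4,i=6: even sum, acc = 32+24 = 56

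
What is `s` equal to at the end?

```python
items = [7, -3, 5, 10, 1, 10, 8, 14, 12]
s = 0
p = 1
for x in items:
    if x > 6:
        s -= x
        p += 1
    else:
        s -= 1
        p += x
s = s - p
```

x=7: >6, s = 0-7 = -7; p=2
x=-3: not >6, s = (-7)-1 = -8; p=-1
x=5: not >6, s = (-8)-1 = -9; p=4
x=10: >6, s = (-9)-10 = -19; p=5
x=1: not >6, s = (-19)-1 = -20; p=6
x=10: >6, s = (-20)-10 = -30; p=7
x=8: >6, s = (-30)-8 = -38; p=8
x=14: >6, s = (-38)-14 = -52; p=9
x=12: >6, s = (-52)-12 = -64; p=10
s-p = (-64)-10 = -74

-74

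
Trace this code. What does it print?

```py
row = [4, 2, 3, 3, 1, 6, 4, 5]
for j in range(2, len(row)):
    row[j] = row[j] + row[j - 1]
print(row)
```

j=2: row[2] = 3+2 = 5 → [4, 2, 5, 3, 1, 6, 4, 5]
j=3: row[3] = 3+5 = 8 → [4, 2, 5, 8, 1, 6, 4, 5]
j=4: row[4] = 1+8 = 9 → [4, 2, 5, 8, 9, 6, 4, 5]
j=5: row[5] = 6+9 = 15 → [4, 2, 5, 8, 9, 15, 4, 5]
j=6: row[6] = 4+15 = 19 → [4, 2, 5, 8, 9, 15, 19, 5]
j=7: row[7] = 5+19 = 24 → [4, 2, 5, 8, 9, 15, 19, 24]

[4, 2, 5, 8, 9, 15, 19, 24]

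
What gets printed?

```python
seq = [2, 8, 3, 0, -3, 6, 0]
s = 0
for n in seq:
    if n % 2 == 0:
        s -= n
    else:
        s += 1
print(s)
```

-14

n=2: even, s = 0-2 = -2
n=8: even, s = (-2)-8 = -10
n=3: not even, s = (-10)+1 = -9
n=0: even, s = (-9)-0 = -9
n=-3: not even, s = (-9)+1 = -8
n=6: even, s = (-8)-6 = -14
n=0: even, s = (-14)-0 = -14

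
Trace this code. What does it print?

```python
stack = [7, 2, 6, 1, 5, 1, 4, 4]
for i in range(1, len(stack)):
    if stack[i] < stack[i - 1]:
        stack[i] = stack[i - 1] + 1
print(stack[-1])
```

i=1: 2<7, stack[1] = 7+1 = 8 → [7, 8, 6, 1, 5, 1, 4, 4]
i=2: 6<8, stack[2] = 8+1 = 9 → [7, 8, 9, 1, 5, 1, 4, 4]
i=3: 1<9, stack[3] = 9+1 = 10 → [7, 8, 9, 10, 5, 1, 4, 4]
i=4: 5<10, stack[4] = 10+1 = 11 → [7, 8, 9, 10, 11, 1, 4, 4]
i=5: 1<11, stack[5] = 11+1 = 12 → [7, 8, 9, 10, 11, 12, 4, 4]
i=6: 4<12, stack[6] = 12+1 = 13 → [7, 8, 9, 10, 11, 12, 13, 4]
i=7: 4<13, stack[7] = 13+1 = 14 → [7, 8, 9, 10, 11, 12, 13, 14]

14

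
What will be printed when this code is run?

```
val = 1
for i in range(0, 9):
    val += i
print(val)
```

i=0: val = 1+0 = 1
i=1: val = 1+1 = 2
i=2: val = 2+2 = 4
i=3: val = 4+3 = 7
i=4: val = 7+4 = 11
i=5: val = 11+5 = 16
i=6: val = 16+6 = 22
i=7: val = 22+7 = 29
i=8: val = 29+8 = 37

37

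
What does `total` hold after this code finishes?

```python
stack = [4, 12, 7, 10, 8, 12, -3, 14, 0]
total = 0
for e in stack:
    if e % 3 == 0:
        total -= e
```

e=4: not %3==0
e=12: %3==0, total = 0-12 = -12
e=7: not %3==0
e=10: not %3==0
e=8: not %3==0
e=12: %3==0, total = (-12)-12 = -24
e=-3: %3==0, total = (-24)-(-3) = -21
e=14: not %3==0
e=0: %3==0, total = (-21)-0 = -21

-21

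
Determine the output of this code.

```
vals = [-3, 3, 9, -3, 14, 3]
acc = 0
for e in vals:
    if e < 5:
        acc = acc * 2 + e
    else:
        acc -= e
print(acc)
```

-79

e=-3: <5, acc = 0*2+(-3) = -3
e=3: <5, acc = (-3)*2+3 = -3
e=9: not <5, acc = (-3)-9 = -12
e=-3: <5, acc = (-12)*2+(-3) = -27
e=14: not <5, acc = (-27)-14 = -41
e=3: <5, acc = (-41)*2+3 = -79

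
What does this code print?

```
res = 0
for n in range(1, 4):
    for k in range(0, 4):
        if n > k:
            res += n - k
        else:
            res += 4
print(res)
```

34

n=1,k=0: 1>0, res = 0+1 = 1
n=1,k=1: not 1>1, res = 1+4 = 5
n=1,k=2: not 1>2, res = 5+4 = 9
n=1,k=3: not 1>3, res = 9+4 = 13
n=2,k=0: 2>0, res = 13+2 = 15
n=2,k=1: 2>1, res = 15+1 = 16
n=2,k=2: not 2>2, res = 16+4 = 20
n=2,k=3: not 2>3, res = 20+4 = 24
n=3,k=0: 3>0, res = 24+3 = 27
n=3,k=1: 3>1, res = 27+2 = 29
n=3,k=2: 3>2, res = 29+1 = 30
n=3,k=3: not 3>3, res = 30+4 = 34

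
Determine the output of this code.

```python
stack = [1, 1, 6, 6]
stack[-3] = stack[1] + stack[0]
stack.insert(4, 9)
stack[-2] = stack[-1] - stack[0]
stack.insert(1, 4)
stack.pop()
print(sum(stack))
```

stack[-3] = stack[1]+stack[0] = 1+1 = 2 → [1, 2, 6, 6]
insert 9 at 4 → [1, 2, 6, 6, 9]
stack[-2] = stack[-1]-stack[0] = 9-1 = 8 → [1, 2, 6, 8, 9]
insert 4 at 1 → [1, 4, 2, 6, 8, 9]
pop() removes 9 → [1, 4, 2, 6, 8]
sum = 21

21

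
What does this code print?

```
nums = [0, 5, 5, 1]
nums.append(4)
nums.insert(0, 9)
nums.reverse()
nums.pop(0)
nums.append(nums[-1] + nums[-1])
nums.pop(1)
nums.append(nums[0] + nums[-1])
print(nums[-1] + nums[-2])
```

37

append 4 → [0, 5, 5, 1, 4]
insert 9 at 0 → [9, 0, 5, 5, 1, 4]
reverse → [4, 1, 5, 5, 0, 9]
pop(0) removes 4 → [1, 5, 5, 0, 9]
append nums[-1]+nums[-1] = 9+9 = 18 → [1, 5, 5, 0, 9, 18]
pop(1) removes 5 → [1, 5, 0, 9, 18]
append nums[0]+nums[-1] = 1+18 = 19 → [1, 5, 0, 9, 18, 19]
nums[-1]+nums[-2] = 19+18 = 37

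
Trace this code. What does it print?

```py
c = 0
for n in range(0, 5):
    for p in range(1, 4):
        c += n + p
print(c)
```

n=0,p=1: c = 0+1 = 1
n=0,p=2: c = 1+2 = 3
n=0,p=3: c = 3+3 = 6
n=1,p=1: c = 6+2 = 8
n=1,p=2: c = 8+3 = 11
n=1,p=3: c = 11+4 = 15
n=2,p=1: c = 15+3 = 18
n=2,p=2: c = 18+4 = 22
n=2,p=3: c = 22+5 = 27
n=3,p=1: c = 27+4 = 31
n=3,p=2: c = 31+5 = 36
n=3,p=3: c = 36+6 = 42
n=4,p=1: c = 42+5 = 47
n=4,p=2: c = 47+6 = 53
n=4,p=3: c = 53+7 = 60

60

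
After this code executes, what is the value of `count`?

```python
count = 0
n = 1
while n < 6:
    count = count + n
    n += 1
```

n=1: count = 0+1 = 1
n=2: count = 1+2 = 3
n=3: count = 3+3 = 6
n=4: count = 6+4 = 10
n=5: count = 10+5 = 15

15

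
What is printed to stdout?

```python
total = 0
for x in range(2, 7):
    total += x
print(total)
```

20

x=2: total = 0+2 = 2
x=3: total = 2+3 = 5
x=4: total = 5+4 = 9
x=5: total = 9+5 = 14
x=6: total = 14+6 = 20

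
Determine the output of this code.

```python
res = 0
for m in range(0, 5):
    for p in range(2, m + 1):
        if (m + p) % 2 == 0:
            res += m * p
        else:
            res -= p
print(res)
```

32

m=2,p=2: even sum, res = 0+4 = 4
m=3,p=2: odd sum, res = 4-2 = 2
m=3,p=3: even sum, res = 2+9 = 11
m=4,p=2: even sum, res = 11+8 = 19
m=4,p=3: odd sum, res = 19-3 = 16
m=4,p=4: even sum, res = 16+16 = 32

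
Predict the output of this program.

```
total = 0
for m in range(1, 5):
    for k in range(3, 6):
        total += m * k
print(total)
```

120

m=1,k=3: total = 0+3 = 3
m=1,k=4: total = 3+4 = 7
m=1,k=5: total = 7+5 = 12
m=2,k=3: total = 12+6 = 18
m=2,k=4: total = 18+8 = 26
m=2,k=5: total = 26+10 = 36
m=3,k=3: total = 36+9 = 45
m=3,k=4: total = 45+12 = 57
m=3,k=5: total = 57+15 = 72
m=4,k=3: total = 72+12 = 84
m=4,k=4: total = 84+16 = 100
m=4,k=5: total = 100+20 = 120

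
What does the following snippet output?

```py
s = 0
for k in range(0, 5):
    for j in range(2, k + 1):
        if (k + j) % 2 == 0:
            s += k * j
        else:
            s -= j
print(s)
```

32

k=2,j=2: even sum, s = 0+4 = 4
k=3,j=2: odd sum, s = 4-2 = 2
k=3,j=3: even sum, s = 2+9 = 11
k=4,j=2: even sum, s = 11+8 = 19
k=4,j=3: odd sum, s = 19-3 = 16
k=4,j=4: even sum, s = 16+16 = 32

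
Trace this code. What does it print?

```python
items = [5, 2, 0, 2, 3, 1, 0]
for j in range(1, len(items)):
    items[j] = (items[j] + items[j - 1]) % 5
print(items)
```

j=1: items[1] = (2+5)%5 = 2 → [5, 2, 0, 2, 3, 1, 0]
j=2: items[2] = (0+2)%5 = 2 → [5, 2, 2, 2, 3, 1, 0]
j=3: items[3] = (2+2)%5 = 4 → [5, 2, 2, 4, 3, 1, 0]
j=4: items[4] = (3+4)%5 = 2 → [5, 2, 2, 4, 2, 1, 0]
j=5: items[5] = (1+2)%5 = 3 → [5, 2, 2, 4, 2, 3, 0]
j=6: items[6] = (0+3)%5 = 3 → [5, 2, 2, 4, 2, 3, 3]

[5, 2, 2, 4, 2, 3, 3]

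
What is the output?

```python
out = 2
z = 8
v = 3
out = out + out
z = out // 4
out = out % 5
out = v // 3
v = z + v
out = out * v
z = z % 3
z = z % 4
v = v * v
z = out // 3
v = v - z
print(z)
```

out = 2+2 = 4
z = 4//4 = 1
out = 4%5 = 4
out = 3//3 = 1
v = 1+3 = 4
out = 1*4 = 4
z = 1%3 = 1
z = 1%4 = 1
v = 4*4 = 16
z = 4//3 = 1
v = 16-1 = 15

1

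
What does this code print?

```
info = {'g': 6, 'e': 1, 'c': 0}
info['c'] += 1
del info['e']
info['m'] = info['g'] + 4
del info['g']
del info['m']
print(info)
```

{'c': 1}

info['c'] = 0+1 = 1 → {'g': 6, 'e': 1, 'c': 1}
del 'e' → {'g': 6, 'c': 1}
info['m'] = info['g']+4 = 10 → {'g': 6, 'c': 1, 'm': 10}
del 'g' → {'c': 1, 'm': 10}
del 'm' → {'c': 1}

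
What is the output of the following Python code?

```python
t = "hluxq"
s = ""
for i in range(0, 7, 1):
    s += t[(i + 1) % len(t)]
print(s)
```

luxqhlu

i=0: add t[1]='l' → 'l'
i=1: add t[2]='u' → 'lu'
i=2: add t[3]='x' → 'lux'
i=3: add t[4]='q' → 'luxq'
i=4: add t[0]='h' → 'luxqh'
i=5: add t[1]='l' → 'luxqhl'
i=6: add t[2]='u' → 'luxqhlu'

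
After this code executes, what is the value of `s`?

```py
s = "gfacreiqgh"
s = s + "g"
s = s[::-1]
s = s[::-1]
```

+ 'g' → 'gfacreiqghg'
reverse → 'ghgqiercafg'
reverse → 'gfacreiqghg'

'gfacreiqghg'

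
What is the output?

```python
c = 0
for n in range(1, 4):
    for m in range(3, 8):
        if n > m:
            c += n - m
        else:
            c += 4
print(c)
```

n=1,m=3: not 1>3, c = 0+4 = 4
n=1,m=4: not 1>4, c = 4+4 = 8
n=1,m=5: not 1>5, c = 8+4 = 12
n=1,m=6: not 1>6, c = 12+4 = 16
n=1,m=7: not 1>7, c = 16+4 = 20
n=2,m=3: not 2>3, c = 20+4 = 24
n=2,m=4: not 2>4, c = 24+4 = 28
n=2,m=5: not 2>5, c = 28+4 = 32
n=2,m=6: not 2>6, c = 32+4 = 36
n=2,m=7: not 2>7, c = 36+4 = 40
n=3,m=3: not 3>3, c = 40+4 = 44
n=3,m=4: not 3>4, c = 44+4 = 48
n=3,m=5: not 3>5, c = 48+4 = 52
n=3,m=6: not 3>6, c = 52+4 = 56
n=3,m=7: not 3>7, c = 56+4 = 60

60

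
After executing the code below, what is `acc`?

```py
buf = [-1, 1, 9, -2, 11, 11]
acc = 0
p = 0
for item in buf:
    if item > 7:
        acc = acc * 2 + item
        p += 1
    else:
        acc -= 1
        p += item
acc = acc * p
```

item=-1: not >7, acc = 0-1 = -1; p=-1
item=1: not >7, acc = (-1)-1 = -2; p=0
item=9: >7, acc = (-2)*2+9 = 5; p=1
item=-2: not >7, acc = 5-1 = 4; p=-1
item=11: >7, acc = 4*2+11 = 19; p=0
item=11: >7, acc = 19*2+11 = 49; p=1
acc*p = 49*1 = 49

49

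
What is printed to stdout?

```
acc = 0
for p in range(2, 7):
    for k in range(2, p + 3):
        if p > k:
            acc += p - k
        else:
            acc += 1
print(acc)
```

p=2,k=2: not 2>2, acc = 0+1 = 1
p=2,k=3: not 2>3, acc = 1+1 = 2
p=2,k=4: not 2>4, acc = 2+1 = 3
p=3,k=2: 3>2, acc = 3+1 = 4
p=3,k=3: not 3>3, acc = 4+1 = 5
p=3,k=4: not 3>4, acc = 5+1 = 6
p=3,k=5: not 3>5, acc = 6+1 = 7
p=4,k=2: 4>2, acc = 7+2 = 9
p=4,k=3: 4>3, acc = 9+1 = 10
p=4,k=4: not 4>4, acc = 10+1 = 11
p=4,k=5: not 4>5, acc = 11+1 = 12
p=4,k=6: not 4>6, acc = 12+1 = 13
p=5,k=2: 5>2, acc = 13+3 = 16
p=5,k=3: 5>3, acc = 16+2 = 18
p=5,k=4: 5>4, acc = 18+1 = 19
p=5,k=5: not 5>5, acc = 19+1 = 20
p=5,k=6: not 5>6, acc = 20+1 = 21
p=5,k=7: not 5>7, acc = 21+1 = 22
p=6,k=2: 6>2, acc = 22+4 = 26
p=6,k=3: 6>3, acc = 26+3 = 29
p=6,k=4: 6>4, acc = 29+2 = 31
p=6,k=5: 6>5, acc = 31+1 = 32
p=6,k=6: not 6>6, acc = 32+1 = 33
p=6,k=7: not 6>7, acc = 33+1 = 34
p=6,k=8: not 6>8, acc = 34+1 = 35

35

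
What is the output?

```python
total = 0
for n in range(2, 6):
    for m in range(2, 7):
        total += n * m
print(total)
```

n=2,m=2: total = 0+4 = 4
n=2,m=3: total = 4+6 = 10
n=2,m=4: total = 10+8 = 18
n=2,m=5: total = 18+10 = 28
n=2,m=6: total = 28+12 = 40
n=3,m=2: total = 40+6 = 46
n=3,m=3: total = 46+9 = 55
n=3,m=4: total = 55+12 = 67
n=3,m=5: total = 67+15 = 82
n=3,m=6: total = 82+18 = 100
n=4,m=2: total = 100+8 = 108
n=4,m=3: total = 108+12 = 120
n=4,m=4: total = 120+16 = 136
n=4,m=5: total = 136+20 = 156
n=4,m=6: total = 156+24 = 180
n=5,m=2: total = 180+10 = 190
n=5,m=3: total = 190+15 = 205
n=5,m=4: total = 205+20 = 225
n=5,m=5: total = 225+25 = 250
n=5,m=6: total = 250+30 = 280

280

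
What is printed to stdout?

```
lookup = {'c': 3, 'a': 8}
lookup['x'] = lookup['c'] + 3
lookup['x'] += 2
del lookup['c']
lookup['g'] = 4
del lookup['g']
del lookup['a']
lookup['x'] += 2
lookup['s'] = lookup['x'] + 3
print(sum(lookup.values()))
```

23

lookup['x'] = lookup['c']+3 = 6 → {'c': 3, 'a': 8, 'x': 6}
lookup['x'] = 6+2 = 8 → {'c': 3, 'a': 8, 'x': 8}
del 'c' → {'a': 8, 'x': 8}
lookup['g'] = 4 → {'a': 8, 'x': 8, 'g': 4}
del 'g' → {'a': 8, 'x': 8}
del 'a' → {'x': 8}
lookup['x'] = 8+2 = 10 → {'x': 10}
lookup['s'] = lookup['x']+3 = 13 → {'x': 10, 's': 13}
sum of values = 23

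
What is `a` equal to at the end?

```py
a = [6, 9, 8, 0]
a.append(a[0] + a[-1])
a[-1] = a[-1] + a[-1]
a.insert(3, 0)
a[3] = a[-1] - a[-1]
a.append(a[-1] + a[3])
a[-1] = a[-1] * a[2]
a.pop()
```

[6, 9, 8, 0, 0, 12]

append a[0]+a[-1] = 6+0 = 6 → [6, 9, 8, 0, 6]
a[-1] = a[-1]+a[-1] = 6+6 = 12 → [6, 9, 8, 0, 12]
insert 0 at 3 → [6, 9, 8, 0, 0, 12]
a[3] = a[-1]-a[-1] = 12-12 = 0 → [6, 9, 8, 0, 0, 12]
append a[-1]+a[3] = 12+0 = 12 → [6, 9, 8, 0, 0, 12, 12]
a[-1] = a[-1]*a[2] = 12*8 = 96 → [6, 9, 8, 0, 0, 12, 96]
pop() removes 96 → [6, 9, 8, 0, 0, 12]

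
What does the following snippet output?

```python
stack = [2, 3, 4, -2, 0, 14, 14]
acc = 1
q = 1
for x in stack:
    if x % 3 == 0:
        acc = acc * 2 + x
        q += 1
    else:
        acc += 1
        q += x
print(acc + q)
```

55

x=2: not %3==0, acc = 1+1 = 2; q=3
x=3: %3==0, acc = 2*2+3 = 7; q=4
x=4: not %3==0, acc = 7+1 = 8; q=8
x=-2: not %3==0, acc = 8+1 = 9; q=6
x=0: %3==0, acc = 9*2+0 = 18; q=7
x=14: not %3==0, acc = 18+1 = 19; q=21
x=14: not %3==0, acc = 19+1 = 20; q=35
acc+q = 20+35 = 55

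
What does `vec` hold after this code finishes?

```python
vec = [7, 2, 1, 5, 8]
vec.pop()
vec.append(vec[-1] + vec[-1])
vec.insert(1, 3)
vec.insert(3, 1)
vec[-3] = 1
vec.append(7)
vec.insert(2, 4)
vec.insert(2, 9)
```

pop() removes 8 → [7, 2, 1, 5]
append vec[-1]+vec[-1] = 5+5 = 10 → [7, 2, 1, 5, 10]
insert 3 at 1 → [7, 3, 2, 1, 5, 10]
insert 1 at 3 → [7, 3, 2, 1, 1, 5, 10]
vec[-3] = 1 → [7, 3, 2, 1, 1, 5, 10]
append 7 → [7, 3, 2, 1, 1, 5, 10, 7]
insert 4 at 2 → [7, 3, 4, 2, 1, 1, 5, 10, 7]
insert 9 at 2 → [7, 3, 9, 4, 2, 1, 1, 5, 10, 7]

[7, 3, 9, 4, 2, 1, 1, 5, 10, 7]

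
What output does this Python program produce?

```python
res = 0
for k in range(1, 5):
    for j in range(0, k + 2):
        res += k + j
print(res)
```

84

k=1,j=0: res = 0+1 = 1
k=1,j=1: res = 1+2 = 3
k=1,j=2: res = 3+3 = 6
k=2,j=0: res = 6+2 = 8
k=2,j=1: res = 8+3 = 11
k=2,j=2: res = 11+4 = 15
k=2,j=3: res = 15+5 = 20
k=3,j=0: res = 20+3 = 23
k=3,j=1: res = 23+4 = 27
k=3,j=2: res = 27+5 = 32
k=3,j=3: res = 32+6 = 38
k=3,j=4: res = 38+7 = 45
k=4,j=0: res = 45+4 = 49
k=4,j=1: res = 49+5 = 54
k=4,j=2: res = 54+6 = 60
k=4,j=3: res = 60+7 = 67
k=4,j=4: res = 67+8 = 75
k=4,j=5: res = 75+9 = 84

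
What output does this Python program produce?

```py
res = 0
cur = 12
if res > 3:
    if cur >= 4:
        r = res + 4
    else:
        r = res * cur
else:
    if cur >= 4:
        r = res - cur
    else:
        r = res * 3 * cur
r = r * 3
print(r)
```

-36

res=0, cur=12
res > 3 is False; cur >= 4 is True
→ r = res - cur = -12
r = (-12)*3 = -36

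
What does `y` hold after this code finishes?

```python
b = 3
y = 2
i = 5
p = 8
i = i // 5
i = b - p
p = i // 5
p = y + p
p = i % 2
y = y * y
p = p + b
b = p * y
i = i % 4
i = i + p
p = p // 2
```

i = 5//5 = 1
i = 3-8 = -5
p = (-5)//5 = -1
p = 2+(-1) = 1
p = (-5)%2 = 1
y = 2*2 = 4
p = 1+3 = 4
b = 4*4 = 16
i = (-5)%4 = 3
i = 3+4 = 7
p = 4//2 = 2

4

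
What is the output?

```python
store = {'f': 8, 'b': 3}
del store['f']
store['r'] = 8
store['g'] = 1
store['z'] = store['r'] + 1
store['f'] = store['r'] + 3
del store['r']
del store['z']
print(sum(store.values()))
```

15

del 'f' → {'b': 3}
store['r'] = 8 → {'b': 3, 'r': 8}
store['g'] = 1 → {'b': 3, 'r': 8, 'g': 1}
store['z'] = store['r']+1 = 9 → {'b': 3, 'r': 8, 'g': 1, 'z': 9}
store['f'] = store['r']+3 = 11 → {'b': 3, 'r': 8, 'g': 1, 'z': 9, 'f': 11}
del 'r' → {'b': 3, 'g': 1, 'z': 9, 'f': 11}
del 'z' → {'b': 3, 'g': 1, 'f': 11}
sum of values = 15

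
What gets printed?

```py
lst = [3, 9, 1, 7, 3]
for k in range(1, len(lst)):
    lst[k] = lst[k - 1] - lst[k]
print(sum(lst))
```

k=1: lst[1] = 3-9 = -6 → [3, -6, 1, 7, 3]
k=2: lst[2] = (-6)-1 = -7 → [3, -6, -7, 7, 3]
k=3: lst[3] = (-7)-7 = -14 → [3, -6, -7, -14, 3]
k=4: lst[4] = (-14)-3 = -17 → [3, -6, -7, -14, -17]
sum = -41

-41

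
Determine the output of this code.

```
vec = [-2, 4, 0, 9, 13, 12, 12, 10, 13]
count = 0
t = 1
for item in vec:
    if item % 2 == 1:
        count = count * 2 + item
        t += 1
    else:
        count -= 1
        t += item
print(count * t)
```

item=-2: not odd, count = 0-1 = -1; t=-1
item=4: not odd, count = (-1)-1 = -2; t=3
item=0: not odd, count = (-2)-1 = -3; t=3
item=9: odd, count = (-3)*2+9 = 3; t=4
item=13: odd, count = 3*2+13 = 19; t=5
item=12: not odd, count = 19-1 = 18; t=17
item=12: not odd, count = 18-1 = 17; t=29
item=10: not odd, count = 17-1 = 16; t=39
item=13: odd, count = 16*2+13 = 45; t=40
count*t = 45*40 = 1800

1800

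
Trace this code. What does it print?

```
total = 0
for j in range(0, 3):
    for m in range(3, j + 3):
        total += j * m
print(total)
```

17

j=1,m=3: total = 0+3 = 3
j=2,m=3: total = 3+6 = 9
j=2,m=4: total = 9+8 = 17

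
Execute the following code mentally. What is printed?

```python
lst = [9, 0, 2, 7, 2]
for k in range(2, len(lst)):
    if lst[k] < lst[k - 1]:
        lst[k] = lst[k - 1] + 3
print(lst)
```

[9, 0, 2, 7, 10]

k=2: 2>=0, unchanged → [9, 0, 2, 7, 2]
k=3: 7>=2, unchanged → [9, 0, 2, 7, 2]
k=4: 2<7, lst[4] = 7+3 = 10 → [9, 0, 2, 7, 10]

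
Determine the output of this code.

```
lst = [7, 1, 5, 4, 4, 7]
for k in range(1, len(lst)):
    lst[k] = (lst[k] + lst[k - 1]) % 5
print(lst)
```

k=1: lst[1] = (1+7)%5 = 3 → [7, 3, 5, 4, 4, 7]
k=2: lst[2] = (5+3)%5 = 3 → [7, 3, 3, 4, 4, 7]
k=3: lst[3] = (4+3)%5 = 2 → [7, 3, 3, 2, 4, 7]
k=4: lst[4] = (4+2)%5 = 1 → [7, 3, 3, 2, 1, 7]
k=5: lst[5] = (7+1)%5 = 3 → [7, 3, 3, 2, 1, 3]

[7, 3, 3, 2, 1, 3]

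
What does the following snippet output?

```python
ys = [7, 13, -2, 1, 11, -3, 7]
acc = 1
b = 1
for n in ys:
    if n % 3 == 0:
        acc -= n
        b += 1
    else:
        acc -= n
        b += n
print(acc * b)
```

-1287

n=7: not %3==0, acc = 1-7 = -6; b=8
n=13: not %3==0, acc = (-6)-13 = -19; b=21
n=-2: not %3==0, acc = (-19)-(-2) = -17; b=19
n=1: not %3==0, acc = (-17)-1 = -18; b=20
n=11: not %3==0, acc = (-18)-11 = -29; b=31
n=-3: %3==0, acc = (-29)-(-3) = -26; b=32
n=7: not %3==0, acc = (-26)-7 = -33; b=39
acc*b = (-33)*39 = -1287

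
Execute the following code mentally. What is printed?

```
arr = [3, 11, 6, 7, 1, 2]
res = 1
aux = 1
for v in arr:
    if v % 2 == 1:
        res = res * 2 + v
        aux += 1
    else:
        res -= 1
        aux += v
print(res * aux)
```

v=3: odd, res = 1*2+3 = 5; aux=2
v=11: odd, res = 5*2+11 = 21; aux=3
v=6: not odd, res = 21-1 = 20; aux=9
v=7: odd, res = 20*2+7 = 47; aux=10
v=1: odd, res = 47*2+1 = 95; aux=11
v=2: not odd, res = 95-1 = 94; aux=13
res*aux = 94*13 = 1222

1222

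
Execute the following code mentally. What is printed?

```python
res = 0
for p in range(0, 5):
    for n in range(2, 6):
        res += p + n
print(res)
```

p=0,n=2: res = 0+2 = 2
p=0,n=3: res = 2+3 = 5
p=0,n=4: res = 5+4 = 9
p=0,n=5: res = 9+5 = 14
p=1,n=2: res = 14+3 = 17
p=1,n=3: res = 17+4 = 21
p=1,n=4: res = 21+5 = 26
p=1,n=5: res = 26+6 = 32
p=2,n=2: res = 32+4 = 36
p=2,n=3: res = 36+5 = 41
p=2,n=4: res = 41+6 = 47
p=2,n=5: res = 47+7 = 54
p=3,n=2: res = 54+5 = 59
p=3,n=3: res = 59+6 = 65
p=3,n=4: res = 65+7 = 72
p=3,n=5: res = 72+8 = 80
p=4,n=2: res = 80+6 = 86
p=4,n=3: res = 86+7 = 93
p=4,n=4: res = 93+8 = 101
p=4,n=5: res = 101+9 = 110

110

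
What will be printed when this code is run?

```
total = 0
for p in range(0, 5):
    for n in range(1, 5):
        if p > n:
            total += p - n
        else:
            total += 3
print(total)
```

52

p=0,n=1: not 0>1, total = 0+3 = 3
p=0,n=2: not 0>2, total = 3+3 = 6
p=0,n=3: not 0>3, total = 6+3 = 9
p=0,n=4: not 0>4, total = 9+3 = 12
p=1,n=1: not 1>1, total = 12+3 = 15
p=1,n=2: not 1>2, total = 15+3 = 18
p=1,n=3: not 1>3, total = 18+3 = 21
p=1,n=4: not 1>4, total = 21+3 = 24
p=2,n=1: 2>1, total = 24+1 = 25
p=2,n=2: not 2>2, total = 25+3 = 28
p=2,n=3: not 2>3, total = 28+3 = 31
p=2,n=4: not 2>4, total = 31+3 = 34
p=3,n=1: 3>1, total = 34+2 = 36
p=3,n=2: 3>2, total = 36+1 = 37
p=3,n=3: not 3>3, total = 37+3 = 40
p=3,n=4: not 3>4, total = 40+3 = 43
p=4,n=1: 4>1, total = 43+3 = 46
p=4,n=2: 4>2, total = 46+2 = 48
p=4,n=3: 4>3, total = 48+1 = 49
p=4,n=4: not 4>4, total = 49+3 = 52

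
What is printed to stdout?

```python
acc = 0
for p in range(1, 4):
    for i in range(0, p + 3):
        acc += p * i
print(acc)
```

p=1,i=0: acc = 0+0 = 0
p=1,i=1: acc = 0+1 = 1
p=1,i=2: acc = 1+2 = 3
p=1,i=3: acc = 3+3 = 6
p=2,i=0: acc = 6+0 = 6
p=2,i=1: acc = 6+2 = 8
p=2,i=2: acc = 8+4 = 12
p=2,i=3: acc = 12+6 = 18
p=2,i=4: acc = 18+8 = 26
p=3,i=0: acc = 26+0 = 26
p=3,i=1: acc = 26+3 = 29
p=3,i=2: acc = 29+6 = 35
p=3,i=3: acc = 35+9 = 44
p=3,i=4: acc = 44+12 = 56
p=3,i=5: acc = 56+15 = 71

71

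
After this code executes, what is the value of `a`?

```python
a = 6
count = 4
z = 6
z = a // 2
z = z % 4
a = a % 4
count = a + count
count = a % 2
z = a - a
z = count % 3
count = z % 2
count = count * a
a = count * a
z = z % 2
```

0

z = 6//2 = 3
z = 3%4 = 3
a = 6%4 = 2
count = 2+4 = 6
count = 2%2 = 0
z = 2-2 = 0
z = 0%3 = 0
count = 0%2 = 0
count = 0*2 = 0
a = 0*2 = 0
z = 0%2 = 0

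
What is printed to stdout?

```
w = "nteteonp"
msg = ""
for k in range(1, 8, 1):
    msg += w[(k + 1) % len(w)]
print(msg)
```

eteonpn

k=1: add w[2]='e' → 'e'
k=2: add w[3]='t' → 'et'
k=3: add w[4]='e' → 'ete'
k=4: add w[5]='o' → 'eteo'
k=5: add w[6]='n' → 'eteon'
k=6: add w[7]='p' → 'eteonp'
k=7: add w[0]='n' → 'eteonpn'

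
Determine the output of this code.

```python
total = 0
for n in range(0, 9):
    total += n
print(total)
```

36

n=0: total = 0+0 = 0
n=1: total = 0+1 = 1
n=2: total = 1+2 = 3
n=3: total = 3+3 = 6
n=4: total = 6+4 = 10
n=5: total = 10+5 = 15
n=6: total = 15+6 = 21
n=7: total = 21+7 = 28
n=8: total = 28+8 = 36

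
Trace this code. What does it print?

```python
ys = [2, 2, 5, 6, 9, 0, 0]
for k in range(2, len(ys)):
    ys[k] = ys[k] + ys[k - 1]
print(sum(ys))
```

90

k=2: ys[2] = 5+2 = 7 → [2, 2, 7, 6, 9, 0, 0]
k=3: ys[3] = 6+7 = 13 → [2, 2, 7, 13, 9, 0, 0]
k=4: ys[4] = 9+13 = 22 → [2, 2, 7, 13, 22, 0, 0]
k=5: ys[5] = 0+22 = 22 → [2, 2, 7, 13, 22, 22, 0]
k=6: ys[6] = 0+22 = 22 → [2, 2, 7, 13, 22, 22, 22]
sum = 90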